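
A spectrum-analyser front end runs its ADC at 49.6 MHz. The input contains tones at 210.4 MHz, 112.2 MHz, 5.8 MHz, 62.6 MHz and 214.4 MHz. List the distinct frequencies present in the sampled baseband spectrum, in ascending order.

fs/2 = 24.8 MHz.
210.4 MHz mod fs = 12 MHz.
12 MHz ≤ fs/2 = 24.8 MHz, appears at 12 MHz.
112.2 MHz mod fs = 13 MHz.
13 MHz ≤ fs/2 = 24.8 MHz, appears at 13 MHz.
5.8 MHz ≤ fs/2 = 24.8 MHz, passes unchanged.
62.6 MHz mod fs = 13 MHz.
13 MHz ≤ fs/2 = 24.8 MHz, appears at 13 MHz.
214.4 MHz mod fs = 16 MHz.
16 MHz ≤ fs/2 = 24.8 MHz, appears at 16 MHz.
Distinct values: {5.8 MHz, 12 MHz, 13 MHz, 16 MHz}.

5.8 MHz, 12 MHz, 13 MHz, 16 MHz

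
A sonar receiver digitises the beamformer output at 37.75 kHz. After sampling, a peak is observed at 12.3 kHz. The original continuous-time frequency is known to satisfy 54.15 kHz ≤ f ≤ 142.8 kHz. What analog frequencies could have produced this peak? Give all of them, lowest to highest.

Frequencies that alias to 12.3 kHz are k·fs ± 12.3 kHz for integer k ≥ 0.
k=0: 12.3 kHz.
k=1: 25.45 kHz, 50.05 kHz.
k=2: 63.2 kHz, 87.8 kHz.
k=3: 100.95 kHz, 125.55 kHz.
k=4: 138.7 kHz, 163.3 kHz.
k=5: 176.45 kHz, 201.05 kHz.
Within [54.15 kHz, 142.8 kHz]: 63.2 kHz, 87.8 kHz, 100.95 kHz, 125.55 kHz, 138.7 kHz.

63.2 kHz, 87.8 kHz, 100.95 kHz, 125.55 kHz, 138.7 kHz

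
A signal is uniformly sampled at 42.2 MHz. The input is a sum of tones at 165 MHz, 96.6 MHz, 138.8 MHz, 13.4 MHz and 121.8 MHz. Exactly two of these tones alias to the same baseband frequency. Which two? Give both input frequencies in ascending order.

fs/2 = 21.1 MHz.
165 MHz mod fs = 38.4 MHz.
38.4 MHz > fs/2 = 21.1 MHz, folds to fs − 38.4 MHz = 3.8 MHz.
96.6 MHz mod fs = 12.2 MHz.
12.2 MHz ≤ fs/2 = 21.1 MHz, appears at 12.2 MHz.
138.8 MHz mod fs = 12.2 MHz.
12.2 MHz ≤ fs/2 = 21.1 MHz, appears at 12.2 MHz.
13.4 MHz ≤ fs/2 = 21.1 MHz, passes unchanged.
121.8 MHz mod fs = 37.4 MHz.
37.4 MHz > fs/2 = 21.1 MHz, folds to fs − 37.4 MHz = 4.8 MHz.
96.6 MHz and 138.8 MHz both map to 12.2 MHz.

96.6 MHz, 138.8 MHz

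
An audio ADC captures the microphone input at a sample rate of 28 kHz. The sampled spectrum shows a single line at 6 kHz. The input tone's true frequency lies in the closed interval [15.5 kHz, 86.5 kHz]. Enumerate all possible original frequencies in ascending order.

22 kHz, 34 kHz, 50 kHz, 62 kHz, 78 kHz

Frequencies that alias to 6 kHz are k·fs ± 6 kHz for integer k ≥ 0.
k=0: 6 kHz.
k=1: 22 kHz, 34 kHz.
k=2: 50 kHz, 62 kHz.
k=3: 78 kHz, 90 kHz.
k=4: 106 kHz, 118 kHz.
Within [15.5 kHz, 86.5 kHz]: 22 kHz, 34 kHz, 50 kHz, 62 kHz, 78 kHz.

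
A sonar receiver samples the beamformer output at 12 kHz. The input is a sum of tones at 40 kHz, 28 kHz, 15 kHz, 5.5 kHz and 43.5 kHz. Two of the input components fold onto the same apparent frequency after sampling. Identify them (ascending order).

28 kHz, 40 kHz

fs/2 = 6 kHz.
40 kHz mod fs = 4 kHz.
4 kHz ≤ fs/2 = 6 kHz, appears at 4 kHz.
28 kHz mod fs = 4 kHz.
4 kHz ≤ fs/2 = 6 kHz, appears at 4 kHz.
15 kHz mod fs = 3 kHz.
3 kHz ≤ fs/2 = 6 kHz, appears at 3 kHz.
5.5 kHz ≤ fs/2 = 6 kHz, passes unchanged.
43.5 kHz mod fs = 7.5 kHz.
7.5 kHz > fs/2 = 6 kHz, folds to fs − 7.5 kHz = 4.5 kHz.
28 kHz and 40 kHz both map to 4 kHz.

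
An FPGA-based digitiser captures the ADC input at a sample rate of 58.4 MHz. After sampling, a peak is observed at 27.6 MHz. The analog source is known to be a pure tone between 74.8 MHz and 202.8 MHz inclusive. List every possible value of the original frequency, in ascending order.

86 MHz, 89.2 MHz, 144.4 MHz, 147.6 MHz, 202.8 MHz

Frequencies that alias to 27.6 MHz are k·fs ± 27.6 MHz for integer k ≥ 0.
k=0: 27.6 MHz.
k=1: 30.8 MHz, 86 MHz.
k=2: 89.2 MHz, 144.4 MHz.
k=3: 147.6 MHz, 202.8 MHz.
k=4: 206 MHz, 261.2 MHz.
Within [74.8 MHz, 202.8 MHz]: 86 MHz, 89.2 MHz, 144.4 MHz, 147.6 MHz, 202.8 MHz.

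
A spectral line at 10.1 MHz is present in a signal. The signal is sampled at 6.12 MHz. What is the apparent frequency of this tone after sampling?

10.1 MHz mod fs = 3.98 MHz.
3.98 MHz > fs/2 = 3.06 MHz, folds to fs − 3.98 MHz = 2.14 MHz.

2.14 MHz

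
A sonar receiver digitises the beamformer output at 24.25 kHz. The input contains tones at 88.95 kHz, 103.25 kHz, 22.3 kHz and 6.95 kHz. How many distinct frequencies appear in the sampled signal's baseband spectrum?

4

fs/2 = 12.125 kHz.
88.95 kHz mod fs = 16.2 kHz.
16.2 kHz > fs/2 = 12.125 kHz, folds to fs − 16.2 kHz = 8.05 kHz.
103.25 kHz mod fs = 6.25 kHz.
6.25 kHz ≤ fs/2 = 12.125 kHz, appears at 6.25 kHz.
22.3 kHz > fs/2 = 12.125 kHz, folds to fs − 22.3 kHz = 1.95 kHz.
6.95 kHz ≤ fs/2 = 12.125 kHz, passes unchanged.
Distinct values: {1.95 kHz, 6.25 kHz, 6.95 kHz, 8.05 kHz} → 4.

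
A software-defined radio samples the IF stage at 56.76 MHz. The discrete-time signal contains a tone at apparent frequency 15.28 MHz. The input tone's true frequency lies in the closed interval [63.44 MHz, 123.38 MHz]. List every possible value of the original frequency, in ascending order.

Frequencies that alias to 15.28 MHz are k·fs ± 15.28 MHz for integer k ≥ 0.
k=0: 15.28 MHz.
k=1: 41.48 MHz, 72.04 MHz.
k=2: 98.24 MHz, 128.8 MHz.
k=3: 155 MHz, 185.56 MHz.
Within [63.44 MHz, 123.38 MHz]: 72.04 MHz, 98.24 MHz.

72.04 MHz, 98.24 MHz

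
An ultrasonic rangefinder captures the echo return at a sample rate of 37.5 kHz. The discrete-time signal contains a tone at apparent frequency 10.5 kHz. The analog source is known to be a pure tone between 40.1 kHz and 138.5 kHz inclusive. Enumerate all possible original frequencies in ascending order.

48 kHz, 64.5 kHz, 85.5 kHz, 102 kHz, 123 kHz

Frequencies that alias to 10.5 kHz are k·fs ± 10.5 kHz for integer k ≥ 0.
k=0: 10.5 kHz.
k=1: 27 kHz, 48 kHz.
k=2: 64.5 kHz, 85.5 kHz.
k=3: 102 kHz, 123 kHz.
k=4: 139.5 kHz, 160.5 kHz.
Within [40.1 kHz, 138.5 kHz]: 48 kHz, 64.5 kHz, 85.5 kHz, 102 kHz, 123 kHz.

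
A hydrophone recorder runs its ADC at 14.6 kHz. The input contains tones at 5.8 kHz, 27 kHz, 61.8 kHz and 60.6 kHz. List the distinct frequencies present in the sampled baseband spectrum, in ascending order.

2.2 kHz, 3.4 kHz, 5.8 kHz

fs/2 = 7.3 kHz.
5.8 kHz ≤ fs/2 = 7.3 kHz, passes unchanged.
27 kHz mod fs = 12.4 kHz.
12.4 kHz > fs/2 = 7.3 kHz, folds to fs − 12.4 kHz = 2.2 kHz.
61.8 kHz mod fs = 3.4 kHz.
3.4 kHz ≤ fs/2 = 7.3 kHz, appears at 3.4 kHz.
60.6 kHz mod fs = 2.2 kHz.
2.2 kHz ≤ fs/2 = 7.3 kHz, appears at 2.2 kHz.
Distinct values: {2.2 kHz, 3.4 kHz, 5.8 kHz}.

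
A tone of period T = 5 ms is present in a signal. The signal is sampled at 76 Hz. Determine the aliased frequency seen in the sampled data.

T = 5 ms → f = 1/T = 200 Hz.
200 Hz mod fs = 48 Hz.
48 Hz > fs/2 = 38 Hz, folds to fs − 48 Hz = 28 Hz.

28 Hz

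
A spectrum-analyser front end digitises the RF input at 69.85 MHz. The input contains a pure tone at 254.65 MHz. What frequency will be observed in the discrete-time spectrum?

24.75 MHz

254.65 MHz mod fs = 45.1 MHz.
45.1 MHz > fs/2 = 34.925 MHz, folds to fs − 45.1 MHz = 24.75 MHz.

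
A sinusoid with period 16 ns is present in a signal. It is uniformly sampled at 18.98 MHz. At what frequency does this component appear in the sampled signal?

5.56 MHz

T = 16 ns → f = 1/T = 62.5 MHz.
62.5 MHz mod fs = 5.56 MHz.
5.56 MHz ≤ fs/2 = 9.49 MHz, appears at 5.56 MHz.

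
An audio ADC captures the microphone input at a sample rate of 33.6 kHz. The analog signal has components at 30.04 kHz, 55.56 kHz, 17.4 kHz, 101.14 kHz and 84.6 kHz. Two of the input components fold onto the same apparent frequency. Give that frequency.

16.2 kHz

fs/2 = 16.8 kHz.
30.04 kHz > fs/2 = 16.8 kHz, folds to fs − 30.04 kHz = 3.56 kHz.
55.56 kHz mod fs = 21.96 kHz.
21.96 kHz > fs/2 = 16.8 kHz, folds to fs − 21.96 kHz = 11.64 kHz.
17.4 kHz > fs/2 = 16.8 kHz, folds to fs − 17.4 kHz = 16.2 kHz.
101.14 kHz mod fs = 0.34 kHz.
0.34 kHz ≤ fs/2 = 16.8 kHz, appears at 0.34 kHz.
84.6 kHz mod fs = 17.4 kHz.
17.4 kHz > fs/2 = 16.8 kHz, folds to fs − 17.4 kHz = 16.2 kHz.
17.4 kHz and 84.6 kHz both map to 16.2 kHz.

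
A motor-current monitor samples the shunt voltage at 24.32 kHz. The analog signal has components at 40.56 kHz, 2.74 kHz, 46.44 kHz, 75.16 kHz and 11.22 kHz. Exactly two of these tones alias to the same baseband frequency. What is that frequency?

2.2 kHz

fs/2 = 12.16 kHz.
40.56 kHz mod fs = 16.24 kHz.
16.24 kHz > fs/2 = 12.16 kHz, folds to fs − 16.24 kHz = 8.08 kHz.
2.74 kHz ≤ fs/2 = 12.16 kHz, passes unchanged.
46.44 kHz mod fs = 22.12 kHz.
22.12 kHz > fs/2 = 12.16 kHz, folds to fs − 22.12 kHz = 2.2 kHz.
75.16 kHz mod fs = 2.2 kHz.
2.2 kHz ≤ fs/2 = 12.16 kHz, appears at 2.2 kHz.
11.22 kHz ≤ fs/2 = 12.16 kHz, passes unchanged.
46.44 kHz and 75.16 kHz both map to 2.2 kHz.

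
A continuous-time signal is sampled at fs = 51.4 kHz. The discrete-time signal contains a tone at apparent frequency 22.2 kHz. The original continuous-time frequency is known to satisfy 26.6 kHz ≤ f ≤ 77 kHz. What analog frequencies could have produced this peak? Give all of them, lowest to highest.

29.2 kHz, 73.6 kHz

Frequencies that alias to 22.2 kHz are k·fs ± 22.2 kHz for integer k ≥ 0.
k=0: 22.2 kHz.
k=1: 29.2 kHz, 73.6 kHz.
k=2: 80.6 kHz, 125 kHz.
Within [26.6 kHz, 77 kHz]: 29.2 kHz, 73.6 kHz.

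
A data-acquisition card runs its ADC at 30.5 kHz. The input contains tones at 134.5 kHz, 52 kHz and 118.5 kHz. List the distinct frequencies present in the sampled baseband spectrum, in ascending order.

fs/2 = 15.25 kHz.
134.5 kHz mod fs = 12.5 kHz.
12.5 kHz ≤ fs/2 = 15.25 kHz, appears at 12.5 kHz.
52 kHz mod fs = 21.5 kHz.
21.5 kHz > fs/2 = 15.25 kHz, folds to fs − 21.5 kHz = 9 kHz.
118.5 kHz mod fs = 27 kHz.
27 kHz > fs/2 = 15.25 kHz, folds to fs − 27 kHz = 3.5 kHz.
Distinct values: {3.5 kHz, 9 kHz, 12.5 kHz}.

3.5 kHz, 9 kHz, 12.5 kHz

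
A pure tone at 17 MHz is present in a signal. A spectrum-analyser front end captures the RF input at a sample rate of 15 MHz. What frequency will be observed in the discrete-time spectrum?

2 MHz

17 MHz mod fs = 2 MHz.
2 MHz ≤ fs/2 = 7.5 MHz, appears at 2 MHz.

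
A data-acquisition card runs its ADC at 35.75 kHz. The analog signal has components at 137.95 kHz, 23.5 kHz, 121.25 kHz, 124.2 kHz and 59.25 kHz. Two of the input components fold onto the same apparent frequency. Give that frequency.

fs/2 = 17.875 kHz.
137.95 kHz mod fs = 30.7 kHz.
30.7 kHz > fs/2 = 17.875 kHz, folds to fs − 30.7 kHz = 5.05 kHz.
23.5 kHz > fs/2 = 17.875 kHz, folds to fs − 23.5 kHz = 12.25 kHz.
121.25 kHz mod fs = 14 kHz.
14 kHz ≤ fs/2 = 17.875 kHz, appears at 14 kHz.
124.2 kHz mod fs = 16.95 kHz.
16.95 kHz ≤ fs/2 = 17.875 kHz, appears at 16.95 kHz.
59.25 kHz mod fs = 23.5 kHz.
23.5 kHz > fs/2 = 17.875 kHz, folds to fs − 23.5 kHz = 12.25 kHz.
23.5 kHz and 59.25 kHz both map to 12.25 kHz.

12.25 kHz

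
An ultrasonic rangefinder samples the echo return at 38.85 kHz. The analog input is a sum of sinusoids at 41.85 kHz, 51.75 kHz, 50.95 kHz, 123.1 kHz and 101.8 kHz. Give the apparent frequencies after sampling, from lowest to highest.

fs/2 = 19.425 kHz.
41.85 kHz mod fs = 3 kHz.
3 kHz ≤ fs/2 = 19.425 kHz, appears at 3 kHz.
51.75 kHz mod fs = 12.9 kHz.
12.9 kHz ≤ fs/2 = 19.425 kHz, appears at 12.9 kHz.
50.95 kHz mod fs = 12.1 kHz.
12.1 kHz ≤ fs/2 = 19.425 kHz, appears at 12.1 kHz.
123.1 kHz mod fs = 6.55 kHz.
6.55 kHz ≤ fs/2 = 19.425 kHz, appears at 6.55 kHz.
101.8 kHz mod fs = 24.1 kHz.
24.1 kHz > fs/2 = 19.425 kHz, folds to fs − 24.1 kHz = 14.75 kHz.
Distinct values: {3 kHz, 6.55 kHz, 12.1 kHz, 12.9 kHz, 14.75 kHz}.

3 kHz, 6.55 kHz, 12.1 kHz, 12.9 kHz, 14.75 kHz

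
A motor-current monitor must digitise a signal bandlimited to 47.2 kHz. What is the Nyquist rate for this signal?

Nyquist rate = 2 × 47.2 kHz = 94.4 kHz.

94.4 kHz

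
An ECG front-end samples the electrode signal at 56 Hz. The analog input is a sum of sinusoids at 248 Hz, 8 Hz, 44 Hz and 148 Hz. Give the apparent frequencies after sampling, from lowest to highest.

8 Hz, 12 Hz, 20 Hz, 24 Hz

fs/2 = 28 Hz.
248 Hz mod fs = 24 Hz.
24 Hz ≤ fs/2 = 28 Hz, appears at 24 Hz.
8 Hz ≤ fs/2 = 28 Hz, passes unchanged.
44 Hz > fs/2 = 28 Hz, folds to fs − 44 Hz = 12 Hz.
148 Hz mod fs = 36 Hz.
36 Hz > fs/2 = 28 Hz, folds to fs − 36 Hz = 20 Hz.
Distinct values: {8 Hz, 12 Hz, 20 Hz, 24 Hz}.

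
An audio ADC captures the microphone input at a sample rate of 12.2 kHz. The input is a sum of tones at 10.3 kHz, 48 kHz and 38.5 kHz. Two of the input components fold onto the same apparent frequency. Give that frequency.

fs/2 = 6.1 kHz.
10.3 kHz > fs/2 = 6.1 kHz, folds to fs − 10.3 kHz = 1.9 kHz.
48 kHz mod fs = 11.4 kHz.
11.4 kHz > fs/2 = 6.1 kHz, folds to fs − 11.4 kHz = 0.8 kHz.
38.5 kHz mod fs = 1.9 kHz.
1.9 kHz ≤ fs/2 = 6.1 kHz, appears at 1.9 kHz.
10.3 kHz and 38.5 kHz both map to 1.9 kHz.

1.9 kHz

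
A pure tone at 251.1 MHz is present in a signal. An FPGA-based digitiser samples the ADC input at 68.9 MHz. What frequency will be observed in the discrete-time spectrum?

251.1 MHz mod fs = 44.4 MHz.
44.4 MHz > fs/2 = 34.45 MHz, folds to fs − 44.4 MHz = 24.5 MHz.

24.5 MHz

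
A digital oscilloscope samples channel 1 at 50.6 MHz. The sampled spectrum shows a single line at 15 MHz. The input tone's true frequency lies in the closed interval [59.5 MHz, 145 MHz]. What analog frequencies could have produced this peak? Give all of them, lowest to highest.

Frequencies that alias to 15 MHz are k·fs ± 15 MHz for integer k ≥ 0.
k=0: 15 MHz.
k=1: 35.6 MHz, 65.6 MHz.
k=2: 86.2 MHz, 116.2 MHz.
k=3: 136.8 MHz, 166.8 MHz.
k=4: 187.4 MHz, 217.4 MHz.
Within [59.5 MHz, 145 MHz]: 65.6 MHz, 86.2 MHz, 116.2 MHz, 136.8 MHz.

65.6 MHz, 86.2 MHz, 116.2 MHz, 136.8 MHz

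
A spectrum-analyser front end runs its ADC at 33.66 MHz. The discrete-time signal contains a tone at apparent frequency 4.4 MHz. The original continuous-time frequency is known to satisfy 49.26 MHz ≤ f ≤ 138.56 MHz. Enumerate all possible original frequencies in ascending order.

62.92 MHz, 71.72 MHz, 96.58 MHz, 105.38 MHz, 130.24 MHz

Frequencies that alias to 4.4 MHz are k·fs ± 4.4 MHz for integer k ≥ 0.
k=0: 4.4 MHz.
k=1: 29.26 MHz, 38.06 MHz.
k=2: 62.92 MHz, 71.72 MHz.
k=3: 96.58 MHz, 105.38 MHz.
k=4: 130.24 MHz, 139.04 MHz.
k=5: 163.9 MHz, 172.7 MHz.
Within [49.26 MHz, 138.56 MHz]: 62.92 MHz, 71.72 MHz, 96.58 MHz, 105.38 MHz, 130.24 MHz.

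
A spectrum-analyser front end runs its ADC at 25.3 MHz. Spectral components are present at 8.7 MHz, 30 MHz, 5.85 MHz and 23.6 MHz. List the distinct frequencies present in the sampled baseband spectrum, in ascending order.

fs/2 = 12.65 MHz.
8.7 MHz ≤ fs/2 = 12.65 MHz, passes unchanged.
30 MHz mod fs = 4.7 MHz.
4.7 MHz ≤ fs/2 = 12.65 MHz, appears at 4.7 MHz.
5.85 MHz ≤ fs/2 = 12.65 MHz, passes unchanged.
23.6 MHz > fs/2 = 12.65 MHz, folds to fs − 23.6 MHz = 1.7 MHz.
Distinct values: {1.7 MHz, 4.7 MHz, 5.85 MHz, 8.7 MHz}.

1.7 MHz, 4.7 MHz, 5.85 MHz, 8.7 MHz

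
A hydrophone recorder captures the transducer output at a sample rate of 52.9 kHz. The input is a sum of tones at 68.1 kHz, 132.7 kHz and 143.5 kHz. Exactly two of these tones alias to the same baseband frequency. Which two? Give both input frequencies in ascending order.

68.1 kHz, 143.5 kHz

fs/2 = 26.45 kHz.
68.1 kHz mod fs = 15.2 kHz.
15.2 kHz ≤ fs/2 = 26.45 kHz, appears at 15.2 kHz.
132.7 kHz mod fs = 26.9 kHz.
26.9 kHz > fs/2 = 26.45 kHz, folds to fs − 26.9 kHz = 26 kHz.
143.5 kHz mod fs = 37.7 kHz.
37.7 kHz > fs/2 = 26.45 kHz, folds to fs − 37.7 kHz = 15.2 kHz.
68.1 kHz and 143.5 kHz both map to 15.2 kHz.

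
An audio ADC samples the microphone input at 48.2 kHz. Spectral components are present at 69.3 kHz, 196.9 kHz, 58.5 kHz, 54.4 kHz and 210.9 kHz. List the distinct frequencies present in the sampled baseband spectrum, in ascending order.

4.1 kHz, 6.2 kHz, 10.3 kHz, 18.1 kHz, 21.1 kHz

fs/2 = 24.1 kHz.
69.3 kHz mod fs = 21.1 kHz.
21.1 kHz ≤ fs/2 = 24.1 kHz, appears at 21.1 kHz.
196.9 kHz mod fs = 4.1 kHz.
4.1 kHz ≤ fs/2 = 24.1 kHz, appears at 4.1 kHz.
58.5 kHz mod fs = 10.3 kHz.
10.3 kHz ≤ fs/2 = 24.1 kHz, appears at 10.3 kHz.
54.4 kHz mod fs = 6.2 kHz.
6.2 kHz ≤ fs/2 = 24.1 kHz, appears at 6.2 kHz.
210.9 kHz mod fs = 18.1 kHz.
18.1 kHz ≤ fs/2 = 24.1 kHz, appears at 18.1 kHz.
Distinct values: {4.1 kHz, 6.2 kHz, 10.3 kHz, 18.1 kHz, 21.1 kHz}.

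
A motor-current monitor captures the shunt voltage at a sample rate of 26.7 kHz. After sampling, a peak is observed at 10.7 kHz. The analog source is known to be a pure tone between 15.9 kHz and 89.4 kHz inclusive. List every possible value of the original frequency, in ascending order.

16 kHz, 37.4 kHz, 42.7 kHz, 64.1 kHz, 69.4 kHz

Frequencies that alias to 10.7 kHz are k·fs ± 10.7 kHz for integer k ≥ 0.
k=0: 10.7 kHz.
k=1: 16 kHz, 37.4 kHz.
k=2: 42.7 kHz, 64.1 kHz.
k=3: 69.4 kHz, 90.8 kHz.
k=4: 96.1 kHz, 117.5 kHz.
Within [15.9 kHz, 89.4 kHz]: 16 kHz, 37.4 kHz, 42.7 kHz, 64.1 kHz, 69.4 kHz.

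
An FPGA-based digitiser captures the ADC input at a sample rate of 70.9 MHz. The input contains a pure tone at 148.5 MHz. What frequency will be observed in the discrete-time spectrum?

6.7 MHz

148.5 MHz mod fs = 6.7 MHz.
6.7 MHz ≤ fs/2 = 35.45 MHz, appears at 6.7 MHz.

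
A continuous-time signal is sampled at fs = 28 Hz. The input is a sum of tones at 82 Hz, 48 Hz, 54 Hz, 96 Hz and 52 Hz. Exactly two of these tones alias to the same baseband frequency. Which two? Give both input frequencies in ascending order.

fs/2 = 14 Hz.
82 Hz mod fs = 26 Hz.
26 Hz > fs/2 = 14 Hz, folds to fs − 26 Hz = 2 Hz.
48 Hz mod fs = 20 Hz.
20 Hz > fs/2 = 14 Hz, folds to fs − 20 Hz = 8 Hz.
54 Hz mod fs = 26 Hz.
26 Hz > fs/2 = 14 Hz, folds to fs − 26 Hz = 2 Hz.
96 Hz mod fs = 12 Hz.
12 Hz ≤ fs/2 = 14 Hz, appears at 12 Hz.
52 Hz mod fs = 24 Hz.
24 Hz > fs/2 = 14 Hz, folds to fs − 24 Hz = 4 Hz.
54 Hz and 82 Hz both map to 2 Hz.

54 Hz, 82 Hz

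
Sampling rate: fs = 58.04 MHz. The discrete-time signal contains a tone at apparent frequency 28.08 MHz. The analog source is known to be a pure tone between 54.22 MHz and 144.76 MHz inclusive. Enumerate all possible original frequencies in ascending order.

Frequencies that alias to 28.08 MHz are k·fs ± 28.08 MHz for integer k ≥ 0.
k=0: 28.08 MHz.
k=1: 29.96 MHz, 86.12 MHz.
k=2: 88 MHz, 144.16 MHz.
k=3: 146.04 MHz, 202.2 MHz.
Within [54.22 MHz, 144.76 MHz]: 86.12 MHz, 88 MHz, 144.16 MHz.

86.12 MHz, 88 MHz, 144.16 MHz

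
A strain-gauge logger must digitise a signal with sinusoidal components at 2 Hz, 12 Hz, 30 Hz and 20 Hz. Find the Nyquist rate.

Highest-frequency component: 30 Hz.
Nyquist rate = 2 × 30 Hz = 60 Hz.

60 Hz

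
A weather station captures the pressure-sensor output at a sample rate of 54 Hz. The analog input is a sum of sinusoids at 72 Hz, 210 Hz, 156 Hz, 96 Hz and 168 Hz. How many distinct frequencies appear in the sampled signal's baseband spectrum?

3

fs/2 = 27 Hz.
72 Hz mod fs = 18 Hz.
18 Hz ≤ fs/2 = 27 Hz, appears at 18 Hz.
210 Hz mod fs = 48 Hz.
48 Hz > fs/2 = 27 Hz, folds to fs − 48 Hz = 6 Hz.
156 Hz mod fs = 48 Hz.
48 Hz > fs/2 = 27 Hz, folds to fs − 48 Hz = 6 Hz.
96 Hz mod fs = 42 Hz.
42 Hz > fs/2 = 27 Hz, folds to fs − 42 Hz = 12 Hz.
168 Hz mod fs = 6 Hz.
6 Hz ≤ fs/2 = 27 Hz, appears at 6 Hz.
Distinct values: {6 Hz, 12 Hz, 18 Hz} → 3.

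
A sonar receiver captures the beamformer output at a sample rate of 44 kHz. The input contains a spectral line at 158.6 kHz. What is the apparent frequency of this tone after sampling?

158.6 kHz mod fs = 26.6 kHz.
26.6 kHz > fs/2 = 22 kHz, folds to fs − 26.6 kHz = 17.4 kHz.

17.4 kHz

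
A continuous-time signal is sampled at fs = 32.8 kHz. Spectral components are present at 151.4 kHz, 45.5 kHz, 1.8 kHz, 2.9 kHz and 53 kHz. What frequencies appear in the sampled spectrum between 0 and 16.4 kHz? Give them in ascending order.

fs/2 = 16.4 kHz.
151.4 kHz mod fs = 20.2 kHz.
20.2 kHz > fs/2 = 16.4 kHz, folds to fs − 20.2 kHz = 12.6 kHz.
45.5 kHz mod fs = 12.7 kHz.
12.7 kHz ≤ fs/2 = 16.4 kHz, appears at 12.7 kHz.
1.8 kHz ≤ fs/2 = 16.4 kHz, passes unchanged.
2.9 kHz ≤ fs/2 = 16.4 kHz, passes unchanged.
53 kHz mod fs = 20.2 kHz.
20.2 kHz > fs/2 = 16.4 kHz, folds to fs − 20.2 kHz = 12.6 kHz.
Distinct values: {1.8 kHz, 2.9 kHz, 12.6 kHz, 12.7 kHz}.

1.8 kHz, 2.9 kHz, 12.6 kHz, 12.7 kHz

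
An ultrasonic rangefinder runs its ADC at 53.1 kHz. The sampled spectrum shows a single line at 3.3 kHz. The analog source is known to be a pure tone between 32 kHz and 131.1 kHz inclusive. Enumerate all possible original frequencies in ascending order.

49.8 kHz, 56.4 kHz, 102.9 kHz, 109.5 kHz

Frequencies that alias to 3.3 kHz are k·fs ± 3.3 kHz for integer k ≥ 0.
k=0: 3.3 kHz.
k=1: 49.8 kHz, 56.4 kHz.
k=2: 102.9 kHz, 109.5 kHz.
k=3: 156 kHz, 162.6 kHz.
Within [32 kHz, 131.1 kHz]: 49.8 kHz, 56.4 kHz, 102.9 kHz, 109.5 kHz.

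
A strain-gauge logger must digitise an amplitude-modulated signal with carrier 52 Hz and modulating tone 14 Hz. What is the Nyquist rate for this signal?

AM sidebands sit at fc ± fm = 38 Hz and 66 Hz.
Highest-frequency component: 66 Hz.
Nyquist rate = 2 × 66 Hz = 132 Hz.

132 Hz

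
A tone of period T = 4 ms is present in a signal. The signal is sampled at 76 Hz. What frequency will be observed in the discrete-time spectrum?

22 Hz

T = 4 ms → f = 1/T = 250 Hz.
250 Hz mod fs = 22 Hz.
22 Hz ≤ fs/2 = 38 Hz, appears at 22 Hz.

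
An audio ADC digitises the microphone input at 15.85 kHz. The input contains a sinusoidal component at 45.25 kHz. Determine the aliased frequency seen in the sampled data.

45.25 kHz mod fs = 13.55 kHz.
13.55 kHz > fs/2 = 7.925 kHz, folds to fs − 13.55 kHz = 2.3 kHz.

2.3 kHz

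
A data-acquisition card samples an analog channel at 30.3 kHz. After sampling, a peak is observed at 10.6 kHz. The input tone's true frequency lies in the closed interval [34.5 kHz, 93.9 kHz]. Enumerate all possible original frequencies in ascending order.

40.9 kHz, 50 kHz, 71.2 kHz, 80.3 kHz

Frequencies that alias to 10.6 kHz are k·fs ± 10.6 kHz for integer k ≥ 0.
k=0: 10.6 kHz.
k=1: 19.7 kHz, 40.9 kHz.
k=2: 50 kHz, 71.2 kHz.
k=3: 80.3 kHz, 101.5 kHz.
k=4: 110.6 kHz, 131.8 kHz.
Within [34.5 kHz, 93.9 kHz]: 40.9 kHz, 50 kHz, 71.2 kHz, 80.3 kHz.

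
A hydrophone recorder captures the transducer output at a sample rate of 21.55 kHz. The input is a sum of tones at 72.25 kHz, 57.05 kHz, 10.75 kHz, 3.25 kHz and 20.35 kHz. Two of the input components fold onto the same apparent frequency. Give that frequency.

fs/2 = 10.775 kHz.
72.25 kHz mod fs = 7.6 kHz.
7.6 kHz ≤ fs/2 = 10.775 kHz, appears at 7.6 kHz.
57.05 kHz mod fs = 13.95 kHz.
13.95 kHz > fs/2 = 10.775 kHz, folds to fs − 13.95 kHz = 7.6 kHz.
10.75 kHz ≤ fs/2 = 10.775 kHz, passes unchanged.
3.25 kHz ≤ fs/2 = 10.775 kHz, passes unchanged.
20.35 kHz > fs/2 = 10.775 kHz, folds to fs − 20.35 kHz = 1.2 kHz.
57.05 kHz and 72.25 kHz both map to 7.6 kHz.

7.6 kHz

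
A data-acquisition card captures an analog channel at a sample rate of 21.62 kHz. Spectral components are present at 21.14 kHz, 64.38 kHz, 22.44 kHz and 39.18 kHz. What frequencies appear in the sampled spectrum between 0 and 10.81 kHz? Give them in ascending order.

0.48 kHz, 0.82 kHz, 4.06 kHz

fs/2 = 10.81 kHz.
21.14 kHz > fs/2 = 10.81 kHz, folds to fs − 21.14 kHz = 0.48 kHz.
64.38 kHz mod fs = 21.14 kHz.
21.14 kHz > fs/2 = 10.81 kHz, folds to fs − 21.14 kHz = 0.48 kHz.
22.44 kHz mod fs = 0.82 kHz.
0.82 kHz ≤ fs/2 = 10.81 kHz, appears at 0.82 kHz.
39.18 kHz mod fs = 17.56 kHz.
17.56 kHz > fs/2 = 10.81 kHz, folds to fs − 17.56 kHz = 4.06 kHz.
Distinct values: {0.48 kHz, 0.82 kHz, 4.06 kHz}.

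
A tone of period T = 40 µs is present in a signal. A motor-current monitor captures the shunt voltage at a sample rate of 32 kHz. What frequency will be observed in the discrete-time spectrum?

T = 40 µs → f = 1/T = 25 kHz.
25 kHz > fs/2 = 16 kHz, folds to fs − 25 kHz = 7 kHz.

7 kHz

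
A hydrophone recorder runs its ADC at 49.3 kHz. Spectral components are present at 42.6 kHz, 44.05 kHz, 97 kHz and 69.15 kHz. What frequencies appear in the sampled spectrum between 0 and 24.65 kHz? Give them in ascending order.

fs/2 = 24.65 kHz.
42.6 kHz > fs/2 = 24.65 kHz, folds to fs − 42.6 kHz = 6.7 kHz.
44.05 kHz > fs/2 = 24.65 kHz, folds to fs − 44.05 kHz = 5.25 kHz.
97 kHz mod fs = 47.7 kHz.
47.7 kHz > fs/2 = 24.65 kHz, folds to fs − 47.7 kHz = 1.6 kHz.
69.15 kHz mod fs = 19.85 kHz.
19.85 kHz ≤ fs/2 = 24.65 kHz, appears at 19.85 kHz.
Distinct values: {1.6 kHz, 5.25 kHz, 6.7 kHz, 19.85 kHz}.

1.6 kHz, 5.25 kHz, 6.7 kHz, 19.85 kHz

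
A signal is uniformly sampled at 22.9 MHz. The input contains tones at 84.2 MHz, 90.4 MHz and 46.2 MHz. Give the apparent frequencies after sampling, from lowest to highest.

0.4 MHz, 1.2 MHz, 7.4 MHz

fs/2 = 11.45 MHz.
84.2 MHz mod fs = 15.5 MHz.
15.5 MHz > fs/2 = 11.45 MHz, folds to fs − 15.5 MHz = 7.4 MHz.
90.4 MHz mod fs = 21.7 MHz.
21.7 MHz > fs/2 = 11.45 MHz, folds to fs − 21.7 MHz = 1.2 MHz.
46.2 MHz mod fs = 0.4 MHz.
0.4 MHz ≤ fs/2 = 11.45 MHz, appears at 0.4 MHz.
Distinct values: {0.4 MHz, 1.2 MHz, 7.4 MHz}.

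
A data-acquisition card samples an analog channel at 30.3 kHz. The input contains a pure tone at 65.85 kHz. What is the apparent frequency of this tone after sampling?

5.25 kHz

65.85 kHz mod fs = 5.25 kHz.
5.25 kHz ≤ fs/2 = 15.15 kHz, appears at 5.25 kHz.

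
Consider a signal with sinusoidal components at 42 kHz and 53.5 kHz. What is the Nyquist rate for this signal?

Highest-frequency component: 53.5 kHz.
Nyquist rate = 2 × 53.5 kHz = 107 kHz.

107 kHz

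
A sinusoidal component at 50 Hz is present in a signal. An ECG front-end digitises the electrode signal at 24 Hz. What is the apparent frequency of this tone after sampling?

2 Hz

50 Hz mod fs = 2 Hz.
2 Hz ≤ fs/2 = 12 Hz, appears at 2 Hz.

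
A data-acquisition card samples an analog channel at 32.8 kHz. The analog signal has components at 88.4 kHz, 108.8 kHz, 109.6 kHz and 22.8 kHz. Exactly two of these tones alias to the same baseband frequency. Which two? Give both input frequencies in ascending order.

fs/2 = 16.4 kHz.
88.4 kHz mod fs = 22.8 kHz.
22.8 kHz > fs/2 = 16.4 kHz, folds to fs − 22.8 kHz = 10 kHz.
108.8 kHz mod fs = 10.4 kHz.
10.4 kHz ≤ fs/2 = 16.4 kHz, appears at 10.4 kHz.
109.6 kHz mod fs = 11.2 kHz.
11.2 kHz ≤ fs/2 = 16.4 kHz, appears at 11.2 kHz.
22.8 kHz > fs/2 = 16.4 kHz, folds to fs − 22.8 kHz = 10 kHz.
22.8 kHz and 88.4 kHz both map to 10 kHz.

22.8 kHz, 88.4 kHz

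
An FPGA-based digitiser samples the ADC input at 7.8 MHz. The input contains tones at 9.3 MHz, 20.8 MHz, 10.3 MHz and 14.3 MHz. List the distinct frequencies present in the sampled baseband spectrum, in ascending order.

1.3 MHz, 1.5 MHz, 2.5 MHz, 2.6 MHz

fs/2 = 3.9 MHz.
9.3 MHz mod fs = 1.5 MHz.
1.5 MHz ≤ fs/2 = 3.9 MHz, appears at 1.5 MHz.
20.8 MHz mod fs = 5.2 MHz.
5.2 MHz > fs/2 = 3.9 MHz, folds to fs − 5.2 MHz = 2.6 MHz.
10.3 MHz mod fs = 2.5 MHz.
2.5 MHz ≤ fs/2 = 3.9 MHz, appears at 2.5 MHz.
14.3 MHz mod fs = 6.5 MHz.
6.5 MHz > fs/2 = 3.9 MHz, folds to fs − 6.5 MHz = 1.3 MHz.
Distinct values: {1.3 MHz, 1.5 MHz, 2.5 MHz, 2.6 MHz}.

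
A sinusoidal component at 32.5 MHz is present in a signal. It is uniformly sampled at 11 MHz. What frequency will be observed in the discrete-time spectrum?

0.5 MHz

32.5 MHz mod fs = 10.5 MHz.
10.5 MHz > fs/2 = 5.5 MHz, folds to fs − 10.5 MHz = 0.5 MHz.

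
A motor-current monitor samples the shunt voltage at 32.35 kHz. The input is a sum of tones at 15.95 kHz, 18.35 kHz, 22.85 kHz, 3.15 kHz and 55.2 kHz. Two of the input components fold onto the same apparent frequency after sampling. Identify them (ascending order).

fs/2 = 16.175 kHz.
15.95 kHz ≤ fs/2 = 16.175 kHz, passes unchanged.
18.35 kHz > fs/2 = 16.175 kHz, folds to fs − 18.35 kHz = 14 kHz.
22.85 kHz > fs/2 = 16.175 kHz, folds to fs − 22.85 kHz = 9.5 kHz.
3.15 kHz ≤ fs/2 = 16.175 kHz, passes unchanged.
55.2 kHz mod fs = 22.85 kHz.
22.85 kHz > fs/2 = 16.175 kHz, folds to fs − 22.85 kHz = 9.5 kHz.
22.85 kHz and 55.2 kHz both map to 9.5 kHz.

22.85 kHz, 55.2 kHz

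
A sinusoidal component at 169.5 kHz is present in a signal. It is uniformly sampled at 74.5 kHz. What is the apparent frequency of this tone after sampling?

20.5 kHz

169.5 kHz mod fs = 20.5 kHz.
20.5 kHz ≤ fs/2 = 37.25 kHz, appears at 20.5 kHz.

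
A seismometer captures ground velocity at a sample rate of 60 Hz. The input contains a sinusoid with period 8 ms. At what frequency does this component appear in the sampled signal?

5 Hz

T = 8 ms → f = 1/T = 125 Hz.
125 Hz mod fs = 5 Hz.
5 Hz ≤ fs/2 = 30 Hz, appears at 5 Hz.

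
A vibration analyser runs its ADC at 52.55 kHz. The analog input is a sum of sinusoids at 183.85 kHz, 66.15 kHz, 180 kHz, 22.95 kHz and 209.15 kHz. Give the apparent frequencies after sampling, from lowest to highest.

1.05 kHz, 13.6 kHz, 22.35 kHz, 22.95 kHz, 26.2 kHz

fs/2 = 26.275 kHz.
183.85 kHz mod fs = 26.2 kHz.
26.2 kHz ≤ fs/2 = 26.275 kHz, appears at 26.2 kHz.
66.15 kHz mod fs = 13.6 kHz.
13.6 kHz ≤ fs/2 = 26.275 kHz, appears at 13.6 kHz.
180 kHz mod fs = 22.35 kHz.
22.35 kHz ≤ fs/2 = 26.275 kHz, appears at 22.35 kHz.
22.95 kHz ≤ fs/2 = 26.275 kHz, passes unchanged.
209.15 kHz mod fs = 51.5 kHz.
51.5 kHz > fs/2 = 26.275 kHz, folds to fs − 51.5 kHz = 1.05 kHz.
Distinct values: {1.05 kHz, 13.6 kHz, 22.35 kHz, 22.95 kHz, 26.2 kHz}.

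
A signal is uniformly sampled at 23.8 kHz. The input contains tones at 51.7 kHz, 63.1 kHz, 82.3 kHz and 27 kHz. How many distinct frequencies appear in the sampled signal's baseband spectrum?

4

fs/2 = 11.9 kHz.
51.7 kHz mod fs = 4.1 kHz.
4.1 kHz ≤ fs/2 = 11.9 kHz, appears at 4.1 kHz.
63.1 kHz mod fs = 15.5 kHz.
15.5 kHz > fs/2 = 11.9 kHz, folds to fs − 15.5 kHz = 8.3 kHz.
82.3 kHz mod fs = 10.9 kHz.
10.9 kHz ≤ fs/2 = 11.9 kHz, appears at 10.9 kHz.
27 kHz mod fs = 3.2 kHz.
3.2 kHz ≤ fs/2 = 11.9 kHz, appears at 3.2 kHz.
Distinct values: {3.2 kHz, 4.1 kHz, 8.3 kHz, 10.9 kHz} → 4.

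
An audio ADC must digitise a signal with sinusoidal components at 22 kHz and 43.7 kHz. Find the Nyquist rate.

87.4 kHz

Highest-frequency component: 43.7 kHz.
Nyquist rate = 2 × 43.7 kHz = 87.4 kHz.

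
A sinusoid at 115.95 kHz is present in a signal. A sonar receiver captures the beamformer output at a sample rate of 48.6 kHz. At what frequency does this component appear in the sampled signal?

115.95 kHz mod fs = 18.75 kHz.
18.75 kHz ≤ fs/2 = 24.3 kHz, appears at 18.75 kHz.

18.75 kHz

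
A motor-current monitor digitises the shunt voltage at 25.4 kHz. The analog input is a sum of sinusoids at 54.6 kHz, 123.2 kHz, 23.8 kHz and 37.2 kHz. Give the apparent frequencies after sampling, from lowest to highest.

1.6 kHz, 3.8 kHz, 11.8 kHz

fs/2 = 12.7 kHz.
54.6 kHz mod fs = 3.8 kHz.
3.8 kHz ≤ fs/2 = 12.7 kHz, appears at 3.8 kHz.
123.2 kHz mod fs = 21.6 kHz.
21.6 kHz > fs/2 = 12.7 kHz, folds to fs − 21.6 kHz = 3.8 kHz.
23.8 kHz > fs/2 = 12.7 kHz, folds to fs − 23.8 kHz = 1.6 kHz.
37.2 kHz mod fs = 11.8 kHz.
11.8 kHz ≤ fs/2 = 12.7 kHz, appears at 11.8 kHz.
Distinct values: {1.6 kHz, 3.8 kHz, 11.8 kHz}.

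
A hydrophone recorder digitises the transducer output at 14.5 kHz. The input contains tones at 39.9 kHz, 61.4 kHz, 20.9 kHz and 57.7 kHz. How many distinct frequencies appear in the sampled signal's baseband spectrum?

fs/2 = 7.25 kHz.
39.9 kHz mod fs = 10.9 kHz.
10.9 kHz > fs/2 = 7.25 kHz, folds to fs − 10.9 kHz = 3.6 kHz.
61.4 kHz mod fs = 3.4 kHz.
3.4 kHz ≤ fs/2 = 7.25 kHz, appears at 3.4 kHz.
20.9 kHz mod fs = 6.4 kHz.
6.4 kHz ≤ fs/2 = 7.25 kHz, appears at 6.4 kHz.
57.7 kHz mod fs = 14.2 kHz.
14.2 kHz > fs/2 = 7.25 kHz, folds to fs − 14.2 kHz = 0.3 kHz.
Distinct values: {0.3 kHz, 3.4 kHz, 3.6 kHz, 6.4 kHz} → 4.

4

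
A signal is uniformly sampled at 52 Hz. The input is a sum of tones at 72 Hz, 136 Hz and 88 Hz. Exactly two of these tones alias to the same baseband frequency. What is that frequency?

20 Hz

fs/2 = 26 Hz.
72 Hz mod fs = 20 Hz.
20 Hz ≤ fs/2 = 26 Hz, appears at 20 Hz.
136 Hz mod fs = 32 Hz.
32 Hz > fs/2 = 26 Hz, folds to fs − 32 Hz = 20 Hz.
88 Hz mod fs = 36 Hz.
36 Hz > fs/2 = 26 Hz, folds to fs − 36 Hz = 16 Hz.
72 Hz and 136 Hz both map to 20 Hz.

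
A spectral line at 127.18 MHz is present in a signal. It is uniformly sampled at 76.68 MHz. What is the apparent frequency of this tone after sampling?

26.18 MHz

127.18 MHz mod fs = 50.5 MHz.
50.5 MHz > fs/2 = 38.34 MHz, folds to fs − 50.5 MHz = 26.18 MHz.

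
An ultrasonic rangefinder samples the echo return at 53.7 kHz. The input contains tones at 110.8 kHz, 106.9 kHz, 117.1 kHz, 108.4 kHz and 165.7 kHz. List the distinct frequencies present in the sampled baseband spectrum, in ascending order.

0.5 kHz, 1 kHz, 3.4 kHz, 4.6 kHz, 9.7 kHz

fs/2 = 26.85 kHz.
110.8 kHz mod fs = 3.4 kHz.
3.4 kHz ≤ fs/2 = 26.85 kHz, appears at 3.4 kHz.
106.9 kHz mod fs = 53.2 kHz.
53.2 kHz > fs/2 = 26.85 kHz, folds to fs − 53.2 kHz = 0.5 kHz.
117.1 kHz mod fs = 9.7 kHz.
9.7 kHz ≤ fs/2 = 26.85 kHz, appears at 9.7 kHz.
108.4 kHz mod fs = 1 kHz.
1 kHz ≤ fs/2 = 26.85 kHz, appears at 1 kHz.
165.7 kHz mod fs = 4.6 kHz.
4.6 kHz ≤ fs/2 = 26.85 kHz, appears at 4.6 kHz.
Distinct values: {0.5 kHz, 1 kHz, 3.4 kHz, 4.6 kHz, 9.7 kHz}.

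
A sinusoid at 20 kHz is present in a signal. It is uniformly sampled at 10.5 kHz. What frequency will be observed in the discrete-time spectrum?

20 kHz mod fs = 9.5 kHz.
9.5 kHz > fs/2 = 5.25 kHz, folds to fs − 9.5 kHz = 1 kHz.

1 kHz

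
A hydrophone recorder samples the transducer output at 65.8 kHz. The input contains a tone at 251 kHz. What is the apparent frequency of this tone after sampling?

12.2 kHz

251 kHz mod fs = 53.6 kHz.
53.6 kHz > fs/2 = 32.9 kHz, folds to fs − 53.6 kHz = 12.2 kHz.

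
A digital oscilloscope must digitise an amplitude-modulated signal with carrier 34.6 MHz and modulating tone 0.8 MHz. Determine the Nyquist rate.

AM sidebands sit at fc ± fm = 33.8 MHz and 35.4 MHz.
Highest-frequency component: 35.4 MHz.
Nyquist rate = 2 × 35.4 MHz = 70.8 MHz.

70.8 MHz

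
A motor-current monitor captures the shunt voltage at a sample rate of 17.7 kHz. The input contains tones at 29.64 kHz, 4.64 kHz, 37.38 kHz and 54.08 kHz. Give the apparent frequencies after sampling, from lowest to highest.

0.98 kHz, 1.98 kHz, 4.64 kHz, 5.76 kHz

fs/2 = 8.85 kHz.
29.64 kHz mod fs = 11.94 kHz.
11.94 kHz > fs/2 = 8.85 kHz, folds to fs − 11.94 kHz = 5.76 kHz.
4.64 kHz ≤ fs/2 = 8.85 kHz, passes unchanged.
37.38 kHz mod fs = 1.98 kHz.
1.98 kHz ≤ fs/2 = 8.85 kHz, appears at 1.98 kHz.
54.08 kHz mod fs = 0.98 kHz.
0.98 kHz ≤ fs/2 = 8.85 kHz, appears at 0.98 kHz.
Distinct values: {0.98 kHz, 1.98 kHz, 4.64 kHz, 5.76 kHz}.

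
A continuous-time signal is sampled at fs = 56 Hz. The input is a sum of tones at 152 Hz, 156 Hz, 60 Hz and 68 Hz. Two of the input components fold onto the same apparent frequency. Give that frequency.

fs/2 = 28 Hz.
152 Hz mod fs = 40 Hz.
40 Hz > fs/2 = 28 Hz, folds to fs − 40 Hz = 16 Hz.
156 Hz mod fs = 44 Hz.
44 Hz > fs/2 = 28 Hz, folds to fs − 44 Hz = 12 Hz.
60 Hz mod fs = 4 Hz.
4 Hz ≤ fs/2 = 28 Hz, appears at 4 Hz.
68 Hz mod fs = 12 Hz.
12 Hz ≤ fs/2 = 28 Hz, appears at 12 Hz.
68 Hz and 156 Hz both map to 12 Hz.

12 Hz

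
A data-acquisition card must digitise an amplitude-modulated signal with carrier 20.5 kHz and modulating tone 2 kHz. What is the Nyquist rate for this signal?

AM sidebands sit at fc ± fm = 18.5 kHz and 22.5 kHz.
Highest-frequency component: 22.5 kHz.
Nyquist rate = 2 × 22.5 kHz = 45 kHz.

45 kHz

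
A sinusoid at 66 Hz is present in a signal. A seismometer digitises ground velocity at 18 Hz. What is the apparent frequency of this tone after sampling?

66 Hz mod fs = 12 Hz.
12 Hz > fs/2 = 9 Hz, folds to fs − 12 Hz = 6 Hz.

6 Hz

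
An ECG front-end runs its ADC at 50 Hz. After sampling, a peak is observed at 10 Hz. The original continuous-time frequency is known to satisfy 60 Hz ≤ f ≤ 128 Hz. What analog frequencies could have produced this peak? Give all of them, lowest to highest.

Frequencies that alias to 10 Hz are k·fs ± 10 Hz for integer k ≥ 0.
k=0: 10 Hz.
k=1: 40 Hz, 60 Hz.
k=2: 90 Hz, 110 Hz.
k=3: 140 Hz, 160 Hz.
Within [60 Hz, 128 Hz]: 60 Hz, 90 Hz, 110 Hz.

60 Hz, 90 Hz, 110 Hz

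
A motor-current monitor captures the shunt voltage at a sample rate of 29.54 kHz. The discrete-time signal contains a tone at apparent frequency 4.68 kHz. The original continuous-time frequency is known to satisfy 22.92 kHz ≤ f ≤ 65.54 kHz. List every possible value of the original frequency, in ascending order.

24.86 kHz, 34.22 kHz, 54.4 kHz, 63.76 kHz

Frequencies that alias to 4.68 kHz are k·fs ± 4.68 kHz for integer k ≥ 0.
k=0: 4.68 kHz.
k=1: 24.86 kHz, 34.22 kHz.
k=2: 54.4 kHz, 63.76 kHz.
k=3: 83.94 kHz, 93.3 kHz.
Within [22.92 kHz, 65.54 kHz]: 24.86 kHz, 34.22 kHz, 54.4 kHz, 63.76 kHz.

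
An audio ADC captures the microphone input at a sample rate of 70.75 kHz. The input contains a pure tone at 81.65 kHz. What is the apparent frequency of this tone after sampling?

81.65 kHz mod fs = 10.9 kHz.
10.9 kHz ≤ fs/2 = 35.375 kHz, appears at 10.9 kHz.

10.9 kHz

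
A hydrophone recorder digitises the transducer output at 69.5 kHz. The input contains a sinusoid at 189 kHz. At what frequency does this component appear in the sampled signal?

189 kHz mod fs = 50 kHz.
50 kHz > fs/2 = 34.75 kHz, folds to fs − 50 kHz = 19.5 kHz.

19.5 kHz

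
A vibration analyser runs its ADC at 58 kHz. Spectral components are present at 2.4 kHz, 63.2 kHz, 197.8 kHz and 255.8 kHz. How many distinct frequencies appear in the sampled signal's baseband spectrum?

3

fs/2 = 29 kHz.
2.4 kHz ≤ fs/2 = 29 kHz, passes unchanged.
63.2 kHz mod fs = 5.2 kHz.
5.2 kHz ≤ fs/2 = 29 kHz, appears at 5.2 kHz.
197.8 kHz mod fs = 23.8 kHz.
23.8 kHz ≤ fs/2 = 29 kHz, appears at 23.8 kHz.
255.8 kHz mod fs = 23.8 kHz.
23.8 kHz ≤ fs/2 = 29 kHz, appears at 23.8 kHz.
Distinct values: {2.4 kHz, 5.2 kHz, 23.8 kHz} → 3.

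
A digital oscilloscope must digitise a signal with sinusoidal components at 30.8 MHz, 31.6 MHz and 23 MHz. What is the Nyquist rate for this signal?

Highest-frequency component: 31.6 MHz.
Nyquist rate = 2 × 31.6 MHz = 63.2 MHz.

63.2 MHz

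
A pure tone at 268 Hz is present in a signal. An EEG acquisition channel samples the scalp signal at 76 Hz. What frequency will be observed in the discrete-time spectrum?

36 Hz

268 Hz mod fs = 40 Hz.
40 Hz > fs/2 = 38 Hz, folds to fs − 40 Hz = 36 Hz.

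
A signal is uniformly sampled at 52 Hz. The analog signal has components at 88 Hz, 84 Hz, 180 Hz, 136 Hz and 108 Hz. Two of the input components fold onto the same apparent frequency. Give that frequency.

20 Hz

fs/2 = 26 Hz.
88 Hz mod fs = 36 Hz.
36 Hz > fs/2 = 26 Hz, folds to fs − 36 Hz = 16 Hz.
84 Hz mod fs = 32 Hz.
32 Hz > fs/2 = 26 Hz, folds to fs − 32 Hz = 20 Hz.
180 Hz mod fs = 24 Hz.
24 Hz ≤ fs/2 = 26 Hz, appears at 24 Hz.
136 Hz mod fs = 32 Hz.
32 Hz > fs/2 = 26 Hz, folds to fs − 32 Hz = 20 Hz.
108 Hz mod fs = 4 Hz.
4 Hz ≤ fs/2 = 26 Hz, appears at 4 Hz.
84 Hz and 136 Hz both map to 20 Hz.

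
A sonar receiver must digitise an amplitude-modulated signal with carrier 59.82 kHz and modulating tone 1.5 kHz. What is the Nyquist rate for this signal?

AM sidebands sit at fc ± fm = 58.32 kHz and 61.32 kHz.
Highest-frequency component: 61.32 kHz.
Nyquist rate = 2 × 61.32 kHz = 122.64 kHz.

122.64 kHz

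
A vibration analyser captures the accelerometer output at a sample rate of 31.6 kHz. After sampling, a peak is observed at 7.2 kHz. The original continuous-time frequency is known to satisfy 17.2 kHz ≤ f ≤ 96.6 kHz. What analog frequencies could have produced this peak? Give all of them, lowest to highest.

24.4 kHz, 38.8 kHz, 56 kHz, 70.4 kHz, 87.6 kHz

Frequencies that alias to 7.2 kHz are k·fs ± 7.2 kHz for integer k ≥ 0.
k=0: 7.2 kHz.
k=1: 24.4 kHz, 38.8 kHz.
k=2: 56 kHz, 70.4 kHz.
k=3: 87.6 kHz, 102 kHz.
k=4: 119.2 kHz, 133.6 kHz.
Within [17.2 kHz, 96.6 kHz]: 24.4 kHz, 38.8 kHz, 56 kHz, 70.4 kHz, 87.6 kHz.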